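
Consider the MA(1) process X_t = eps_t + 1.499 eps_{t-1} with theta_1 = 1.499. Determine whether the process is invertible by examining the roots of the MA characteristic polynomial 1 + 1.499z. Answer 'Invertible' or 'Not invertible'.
\text{Not invertible}

The MA(q) characteristic polynomial is P(z) = 1 + 1.499z.
Invertibility requires all roots to lie outside the unit circle, i.e. |z| > 1 for every root.
This is linear in z: 1 + (1.499) z = 0  =>  z = -1/(1.499) = -0.667111,  |z| = 0.667111.
Moduli of all roots: 0.6671.
All moduli strictly greater than 1? No.
Verdict: Not invertible.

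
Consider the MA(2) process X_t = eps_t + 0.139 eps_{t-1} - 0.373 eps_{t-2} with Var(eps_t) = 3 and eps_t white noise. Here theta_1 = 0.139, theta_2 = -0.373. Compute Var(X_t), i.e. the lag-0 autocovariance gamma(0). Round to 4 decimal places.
\gamma(0) = 3.4754

For an MA(q) process X_t = eps_t + sum_i theta_i eps_{t-i} with
Var(eps_t) = sigma^2, the variance is
  gamma(0) = sigma^2 * (1 + sum_i theta_i^2).
  sum_i theta_i^2 = (0.139)^2 + (-0.373)^2 = 0.019321 + 0.139129 = 0.15845.
  gamma(0) = 3 * (1 + 0.15845) = 3 * 1.15845 = 3.47535, which rounds to 3.4754.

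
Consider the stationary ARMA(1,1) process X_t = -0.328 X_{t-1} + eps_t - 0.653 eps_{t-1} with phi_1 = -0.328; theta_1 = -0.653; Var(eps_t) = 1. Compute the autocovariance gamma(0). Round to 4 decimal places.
\gamma(0) = 2.0784

Multiply the model equation by X_{t-k} and take expectations. With theta_0 = psi_0 = 1 and psi_j the MA(infinity) weights, this gives
  gamma(k) - sum_i phi_i gamma(k-i) = c_k,
  c_k = sigma^2 * sum_{j=k..q} theta_j psi_{j-k}   (c_k = 0 for k > q),
using gamma(-m) = gamma(m).
psi-weights needed (psi_j = theta_j + sum_i phi_i psi_{j-i}):
  psi_1 = theta_1 + phi_1 = -0.653 + (-0.328) = -0.981
Right-hand sides:
  c_0 = sigma^2 (1 + theta_1 psi_1) = 1 * (1 + (-0.653)(-0.981)) = 1 * 1.640593 = 1.640593
  c_1 = sigma^2 theta_1 = 1 * (-0.653) = -0.653
  c_2 = 0
Equations for k = 0 and k = 1 (AR order 1):
  gamma(0) = phi_1 gamma(1) + c_0
  gamma(1) = phi_1 gamma(0) + c_1
Substituting the second into the first: gamma(0) (1 - phi_1^2) = c_0 + phi_1 c_1, so
  gamma(0) = (c_0 + phi_1 c_1) / (1 - phi_1^2) = (1.640593 + (-0.328)(-0.653)) / (1 - (-0.328)^2) = 1.854777 / 0.892416 = 2.078377.
Therefore gamma(0) = 2.0784 (to 4 decimal places).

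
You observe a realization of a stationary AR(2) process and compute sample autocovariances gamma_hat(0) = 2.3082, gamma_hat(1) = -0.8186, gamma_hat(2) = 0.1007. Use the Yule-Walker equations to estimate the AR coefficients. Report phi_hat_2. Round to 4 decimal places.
\hat\phi_{2} = -0.0940

The Yule-Walker equations for an AR(p) process read, in matrix form,
  Gamma_p phi = r_p,   with   (Gamma_p)_{ij} = gamma(|i - j|),
                       (r_p)_i = gamma(i),   i,j = 1..p.
Substitute the sample gammas (Toeplitz matrix and right-hand side of size 2):
  Gamma_p = [[2.3082, -0.8186], [-0.8186, 2.3082]]
  r_p     = [-0.8186, 0.1007]
Written out:
  2.3082 phi_1 - 0.8186 phi_2 = -0.8186
  -0.8186 phi_1 + 2.3082 phi_2 = 0.1007
Solve by Cramer's rule:
  det = gamma(0)^2 - gamma(1)^2 = (2.3082)^2 - (-0.8186)^2 = 5.32778724 - 0.67010596 = 4.65768128
  phi_hat_1 = [gamma(1) gamma(0) - gamma(1) gamma(2)] / det = [(-0.8186)(2.3082) - (-0.8186)(0.1007)] / 4.65768128 = -1.8070595 / 4.65768128 = -0.388
  phi_hat_2 = [gamma(0) gamma(2) - gamma(1)^2] / det = [(2.3082)(0.1007) - (-0.8186)^2] / 4.65768128 = -0.43767022 / 4.65768128 = -0.094
So phi_hat = [-0.3880, -0.0940].
Therefore phi_hat_2 = -0.0940.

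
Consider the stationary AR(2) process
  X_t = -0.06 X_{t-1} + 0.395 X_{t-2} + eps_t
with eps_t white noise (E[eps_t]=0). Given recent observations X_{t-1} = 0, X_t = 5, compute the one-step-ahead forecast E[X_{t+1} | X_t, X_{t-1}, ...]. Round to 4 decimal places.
E[X_{t+1} \mid \mathcal F_t] = -0.3000

For an AR(p) model X_t = c + sum_i phi_i X_{t-i} + eps_t, the
one-step-ahead conditional mean is
  E[X_{t+1} | X_t, ...] = c + sum_i phi_i X_{t+1-i}.
Substitute known values:
  E[X_{t+1} | ...] = (-0.06) * (5) + (0.395) * (0)
                   = -0.3000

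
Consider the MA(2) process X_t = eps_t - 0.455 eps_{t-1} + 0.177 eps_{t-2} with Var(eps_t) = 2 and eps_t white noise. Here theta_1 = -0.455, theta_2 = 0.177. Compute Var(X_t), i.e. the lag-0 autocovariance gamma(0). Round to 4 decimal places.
\gamma(0) = 2.4767

For an MA(q) process X_t = eps_t + sum_i theta_i eps_{t-i} with
Var(eps_t) = sigma^2, the variance is
  gamma(0) = sigma^2 * (1 + sum_i theta_i^2).
  sum_i theta_i^2 = (-0.455)^2 + (0.177)^2 = 0.207025 + 0.031329 = 0.238354.
  gamma(0) = 2 * (1 + 0.238354) = 2 * 1.238354 = 2.476708, which rounds to 2.4767.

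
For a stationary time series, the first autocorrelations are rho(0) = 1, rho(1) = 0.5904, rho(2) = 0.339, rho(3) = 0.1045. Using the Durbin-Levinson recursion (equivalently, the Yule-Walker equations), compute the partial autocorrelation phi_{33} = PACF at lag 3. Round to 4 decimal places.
\phi_{33} = -0.1381

The PACF at lag k is phi_{kk}, the last component of the solution
to the Yule-Walker system G_k phi = r_k where
  (G_k)_{ij} = rho(|i - j|), (r_k)_i = rho(i), i,j = 1..k.
Equivalently, Durbin-Levinson gives phi_{kk} iteratively:
  phi_{11} = rho(1)
  phi_{kk} = [rho(k) - sum_{j=1..k-1} phi_{k-1,j} rho(k-j)]
            / [1 - sum_{j=1..k-1} phi_{k-1,j} rho(j)],
  phi_{k,j} = phi_{k-1,j} - phi_{kk} phi_{k-1,k-j},  j = 1..k-1.
Step k = 1:
  phi_11 = rho(1) = 0.5904.
Step k = 2:
  phi_22 = [rho(2) - phi_11 rho(1)] / [1 - phi_11 rho(1)] = [0.339 - (0.5904)(0.5904)] / [1 - (0.5904)(0.5904)]
         = -0.00957216 / 0.65142784 = -0.014694.
  Update: phi_21 = phi_11 - phi_22 phi_11 = 0.5904 - (-0.014694)(0.5904) = 0.599075.
Step k = 3:
  phi_33 = [rho(3) - phi_21 rho(2) - phi_22 rho(1)] / [1 - phi_21 rho(1) - phi_22 rho(2)]
    numerator   = 0.1045 - (0.599075)(0.339) - (-0.014694)(0.5904) = -0.08991115
    denominator = 1 - (0.599075)(0.5904) - (-0.014694)(0.339) = 0.65128719
  phi_33 = -0.08991115 / 0.65128719 = -0.1381.
Therefore phi_{33} = -0.1381.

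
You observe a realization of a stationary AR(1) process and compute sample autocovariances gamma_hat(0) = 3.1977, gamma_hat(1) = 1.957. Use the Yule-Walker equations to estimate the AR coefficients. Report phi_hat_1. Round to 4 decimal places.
\hat\phi_{1} = 0.6120

The Yule-Walker equations for an AR(p) process read, in matrix form,
  Gamma_p phi = r_p,   with   (Gamma_p)_{ij} = gamma(|i - j|),
                       (r_p)_i = gamma(i),   i,j = 1..p.
Substitute the sample gammas (Toeplitz matrix and right-hand side of size 1):
  Gamma_p = [[3.1977]]
  r_p     = [1.957]
With p = 1 this is the single equation gamma(0) phi_1 = gamma(1):
  phi_hat_1 = gamma(1) / gamma(0) = 1.957 / 3.1977 = 0.6120.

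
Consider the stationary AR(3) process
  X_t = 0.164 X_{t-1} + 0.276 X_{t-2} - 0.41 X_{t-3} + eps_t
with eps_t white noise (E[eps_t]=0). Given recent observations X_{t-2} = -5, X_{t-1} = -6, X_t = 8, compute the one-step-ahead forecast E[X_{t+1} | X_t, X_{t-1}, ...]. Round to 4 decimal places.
E[X_{t+1} \mid \mathcal F_t] = 1.7060

For an AR(p) model X_t = c + sum_i phi_i X_{t-i} + eps_t, the
one-step-ahead conditional mean is
  E[X_{t+1} | X_t, ...] = c + sum_i phi_i X_{t+1-i}.
Substitute known values:
  E[X_{t+1} | ...] = (0.164) * (8) + (0.276) * (-6) + (-0.41) * (-5)
                   = 1.7060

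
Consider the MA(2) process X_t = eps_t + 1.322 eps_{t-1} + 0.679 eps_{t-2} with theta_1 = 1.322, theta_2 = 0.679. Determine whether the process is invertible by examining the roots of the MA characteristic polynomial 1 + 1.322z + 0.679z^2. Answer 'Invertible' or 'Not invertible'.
\text{Invertible}

The MA(q) characteristic polynomial is P(z) = 1 + 1.322z + 0.679z^2.
Invertibility requires all roots to lie outside the unit circle, i.e. |z| > 1 for every root.
Set 1 + (1.322) z + (0.679) z^2 = 0, i.e. a z^2 + b z + c = 0 with a = 0.679, b = 1.322, c = 1.
Discriminant D = b^2 - 4ac = (1.322)^2 - 4*(0.679)*1 = 1.747684 - (2.716) = -0.968316.
D < 0, so the roots are the complex-conjugate pair z = (-b +/- i sqrt(-D)) / (2a) = -0.9735 +/- 0.7246i.
For a conjugate pair |z|^2 = z * conj(z) = (product of roots) = c/a = 1/(0.679) = 1.472754, so |z| = sqrt(1.472754) = 1.2136 for both roots.
Moduli of all roots: 1.2136, 1.2136.
All moduli strictly greater than 1? Yes.
Verdict: Invertible.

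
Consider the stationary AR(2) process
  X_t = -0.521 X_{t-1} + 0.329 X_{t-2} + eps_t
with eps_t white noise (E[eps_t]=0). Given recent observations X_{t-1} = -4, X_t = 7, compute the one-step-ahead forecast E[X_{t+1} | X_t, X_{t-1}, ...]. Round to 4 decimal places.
E[X_{t+1} \mid \mathcal F_t] = -4.9630

For an AR(p) model X_t = c + sum_i phi_i X_{t-i} + eps_t, the
one-step-ahead conditional mean is
  E[X_{t+1} | X_t, ...] = c + sum_i phi_i X_{t+1-i}.
Substitute known values:
  E[X_{t+1} | ...] = (-0.521) * (7) + (0.329) * (-4)
                   = -4.9630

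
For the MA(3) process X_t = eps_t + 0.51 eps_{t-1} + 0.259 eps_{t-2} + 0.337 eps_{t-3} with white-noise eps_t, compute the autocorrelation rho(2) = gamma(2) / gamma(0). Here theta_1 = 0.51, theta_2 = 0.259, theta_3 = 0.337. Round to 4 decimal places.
\rho(2) = 0.2991

For an MA(q) process with theta_0 = 1, the autocovariance is
  gamma(k) = sigma^2 * sum_{i=0..q-k} theta_i * theta_{i+k},
and rho(k) = gamma(k) / gamma(0). Sigma^2 cancels.
  numerator   = (1)*(0.259) + (0.51)*(0.337) = 0.43087.
  denominator = (1)^2 + (0.51)^2 + (0.259)^2 + (0.337)^2 = 1.44075.
  rho(2) = 0.43087 / 1.44075 = 0.2991.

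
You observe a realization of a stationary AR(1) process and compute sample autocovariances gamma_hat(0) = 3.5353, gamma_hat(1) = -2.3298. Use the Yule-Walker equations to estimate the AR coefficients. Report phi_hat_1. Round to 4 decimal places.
\hat\phi_{1} = -0.6590

The Yule-Walker equations for an AR(p) process read, in matrix form,
  Gamma_p phi = r_p,   with   (Gamma_p)_{ij} = gamma(|i - j|),
                       (r_p)_i = gamma(i),   i,j = 1..p.
Substitute the sample gammas (Toeplitz matrix and right-hand side of size 1):
  Gamma_p = [[3.5353]]
  r_p     = [-2.3298]
With p = 1 this is the single equation gamma(0) phi_1 = gamma(1):
  phi_hat_1 = gamma(1) / gamma(0) = -2.3298 / 3.5353 = -0.6590.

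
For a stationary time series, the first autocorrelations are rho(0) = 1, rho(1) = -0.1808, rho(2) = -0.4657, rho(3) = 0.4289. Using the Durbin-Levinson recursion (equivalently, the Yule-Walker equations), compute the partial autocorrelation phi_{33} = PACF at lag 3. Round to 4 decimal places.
\phi_{33} = 0.2930

The PACF at lag k is phi_{kk}, the last component of the solution
to the Yule-Walker system G_k phi = r_k where
  (G_k)_{ij} = rho(|i - j|), (r_k)_i = rho(i), i,j = 1..k.
Equivalently, Durbin-Levinson gives phi_{kk} iteratively:
  phi_{11} = rho(1)
  phi_{kk} = [rho(k) - sum_{j=1..k-1} phi_{k-1,j} rho(k-j)]
            / [1 - sum_{j=1..k-1} phi_{k-1,j} rho(j)],
  phi_{k,j} = phi_{k-1,j} - phi_{kk} phi_{k-1,k-j},  j = 1..k-1.
Step k = 1:
  phi_11 = rho(1) = -0.1808.
Step k = 2:
  phi_22 = [rho(2) - phi_11 rho(1)] / [1 - phi_11 rho(1)] = [-0.4657 - (-0.1808)(-0.1808)] / [1 - (-0.1808)(-0.1808)]
         = -0.49838864 / 0.96731136 = -0.515231.
  Update: phi_21 = phi_11 - phi_22 phi_11 = -0.1808 - (-0.515231)(-0.1808) = -0.273954.
Step k = 3:
  phi_33 = [rho(3) - phi_21 rho(2) - phi_22 rho(1)] / [1 - phi_21 rho(1) - phi_22 rho(2)]
    numerator   = 0.4289 - (-0.273954)(-0.4657) - (-0.515231)(-0.1808) = 0.20816601
    denominator = 1 - (-0.273954)(-0.1808) - (-0.515231)(-0.4657) = 0.71052616
  phi_33 = 0.20816601 / 0.71052616 = 0.293.
Therefore phi_{33} = 0.2930.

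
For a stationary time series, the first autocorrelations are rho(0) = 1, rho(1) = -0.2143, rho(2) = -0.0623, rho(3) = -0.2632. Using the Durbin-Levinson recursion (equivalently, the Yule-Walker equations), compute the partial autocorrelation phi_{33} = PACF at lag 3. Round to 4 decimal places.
\phi_{33} = -0.3211

The PACF at lag k is phi_{kk}, the last component of the solution
to the Yule-Walker system G_k phi = r_k where
  (G_k)_{ij} = rho(|i - j|), (r_k)_i = rho(i), i,j = 1..k.
Equivalently, Durbin-Levinson gives phi_{kk} iteratively:
  phi_{11} = rho(1)
  phi_{kk} = [rho(k) - sum_{j=1..k-1} phi_{k-1,j} rho(k-j)]
            / [1 - sum_{j=1..k-1} phi_{k-1,j} rho(j)],
  phi_{k,j} = phi_{k-1,j} - phi_{kk} phi_{k-1,k-j},  j = 1..k-1.
Step k = 1:
  phi_11 = rho(1) = -0.2143.
Step k = 2:
  phi_22 = [rho(2) - phi_11 rho(1)] / [1 - phi_11 rho(1)] = [-0.0623 - (-0.2143)(-0.2143)] / [1 - (-0.2143)(-0.2143)]
         = -0.10822449 / 0.95407551 = -0.113434.
  Update: phi_21 = phi_11 - phi_22 phi_11 = -0.2143 - (-0.113434)(-0.2143) = -0.238609.
Step k = 3:
  phi_33 = [rho(3) - phi_21 rho(2) - phi_22 rho(1)] / [1 - phi_21 rho(1) - phi_22 rho(2)]
    numerator   = -0.2632 - (-0.238609)(-0.0623) - (-0.113434)(-0.2143) = -0.30237421
    denominator = 1 - (-0.238609)(-0.2143) - (-0.113434)(-0.0623) = 0.94179919
  phi_33 = -0.30237421 / 0.94179919 = -0.3211.
Therefore phi_{33} = -0.3211.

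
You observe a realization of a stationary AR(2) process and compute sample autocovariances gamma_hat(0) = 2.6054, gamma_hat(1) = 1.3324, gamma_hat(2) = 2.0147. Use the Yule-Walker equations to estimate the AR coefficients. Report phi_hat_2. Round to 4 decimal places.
\hat\phi_{2} = 0.6930

The Yule-Walker equations for an AR(p) process read, in matrix form,
  Gamma_p phi = r_p,   with   (Gamma_p)_{ij} = gamma(|i - j|),
                       (r_p)_i = gamma(i),   i,j = 1..p.
Substitute the sample gammas (Toeplitz matrix and right-hand side of size 2):
  Gamma_p = [[2.6054, 1.3324], [1.3324, 2.6054]]
  r_p     = [1.3324, 2.0147]
Written out:
  2.6054 phi_1 + 1.3324 phi_2 = 1.3324
  1.3324 phi_1 + 2.6054 phi_2 = 2.0147
Solve by Cramer's rule:
  det = gamma(0)^2 - gamma(1)^2 = (2.6054)^2 - (1.3324)^2 = 6.78810916 - 1.77528976 = 5.0128194
  phi_hat_1 = [gamma(1) gamma(0) - gamma(1) gamma(2)] / det = [(1.3324)(2.6054) - (1.3324)(2.0147)] / 5.0128194 = 0.78704868 / 5.0128194 = 0.157
  phi_hat_2 = [gamma(0) gamma(2) - gamma(1)^2] / det = [(2.6054)(2.0147) - (1.3324)^2] / 5.0128194 = 3.47380962 / 5.0128194 = 0.693
So phi_hat = [0.1570, 0.6930].
Therefore phi_hat_2 = 0.6930.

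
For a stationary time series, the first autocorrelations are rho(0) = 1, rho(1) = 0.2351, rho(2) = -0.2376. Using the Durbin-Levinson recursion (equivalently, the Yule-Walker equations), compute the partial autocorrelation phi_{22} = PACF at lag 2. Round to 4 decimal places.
\phi_{22} = -0.3100

The PACF at lag k is phi_{kk}, the last component of the solution
to the Yule-Walker system G_k phi = r_k where
  (G_k)_{ij} = rho(|i - j|), (r_k)_i = rho(i), i,j = 1..k.
Equivalently, Durbin-Levinson gives phi_{kk} iteratively:
  phi_{11} = rho(1)
  phi_{kk} = [rho(k) - sum_{j=1..k-1} phi_{k-1,j} rho(k-j)]
            / [1 - sum_{j=1..k-1} phi_{k-1,j} rho(j)],
  phi_{k,j} = phi_{k-1,j} - phi_{kk} phi_{k-1,k-j},  j = 1..k-1.
Step k = 1:
  phi_11 = rho(1) = 0.2351.
Step k = 2:
  phi_22 = [rho(2) - phi_11 rho(1)] / [1 - phi_11 rho(1)] = [-0.2376 - (0.2351)(0.2351)] / [1 - (0.2351)(0.2351)]
         = -0.29287201 / 0.94472799 = -0.31.
Therefore phi_{22} = -0.3100.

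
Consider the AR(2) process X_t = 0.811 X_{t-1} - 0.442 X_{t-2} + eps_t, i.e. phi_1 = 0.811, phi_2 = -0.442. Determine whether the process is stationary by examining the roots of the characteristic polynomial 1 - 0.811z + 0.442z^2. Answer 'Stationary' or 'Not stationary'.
\text{Stationary}

The AR(p) characteristic polynomial is P(z) = 1 - 0.811z + 0.442z^2.
Stationarity requires all roots to lie outside the unit circle, i.e. |z| > 1 for every root.
Set 1 + (-0.811) z + (0.442) z^2 = 0, i.e. a z^2 + b z + c = 0 with a = 0.442, b = -0.811, c = 1.
Discriminant D = b^2 - 4ac = (-0.811)^2 - 4*(0.442)*1 = 0.657721 - (1.768) = -1.110279.
D < 0, so the roots are the complex-conjugate pair z = (-b +/- i sqrt(-D)) / (2a) = 0.9174 +/- 1.192i.
For a conjugate pair |z|^2 = z * conj(z) = (product of roots) = c/a = 1/(0.442) = 2.262443, so |z| = sqrt(2.262443) = 1.5041 for both roots.
Moduli of all roots: 1.5041, 1.5041.
All moduli strictly greater than 1? Yes.
Verdict: Stationary.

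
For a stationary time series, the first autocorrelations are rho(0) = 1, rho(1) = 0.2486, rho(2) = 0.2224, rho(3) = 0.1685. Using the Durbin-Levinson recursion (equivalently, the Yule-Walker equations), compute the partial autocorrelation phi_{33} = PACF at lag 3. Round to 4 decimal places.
\phi_{33} = 0.0880

The PACF at lag k is phi_{kk}, the last component of the solution
to the Yule-Walker system G_k phi = r_k where
  (G_k)_{ij} = rho(|i - j|), (r_k)_i = rho(i), i,j = 1..k.
Equivalently, Durbin-Levinson gives phi_{kk} iteratively:
  phi_{11} = rho(1)
  phi_{kk} = [rho(k) - sum_{j=1..k-1} phi_{k-1,j} rho(k-j)]
            / [1 - sum_{j=1..k-1} phi_{k-1,j} rho(j)],
  phi_{k,j} = phi_{k-1,j} - phi_{kk} phi_{k-1,k-j},  j = 1..k-1.
Step k = 1:
  phi_11 = rho(1) = 0.2486.
Step k = 2:
  phi_22 = [rho(2) - phi_11 rho(1)] / [1 - phi_11 rho(1)] = [0.2224 - (0.2486)(0.2486)] / [1 - (0.2486)(0.2486)]
         = 0.16059804 / 0.93819804 = 0.171177.
  Update: phi_21 = phi_11 - phi_22 phi_11 = 0.2486 - (0.171177)(0.2486) = 0.206045.
Step k = 3:
  phi_33 = [rho(3) - phi_21 rho(2) - phi_22 rho(1)] / [1 - phi_21 rho(1) - phi_22 rho(2)]
    numerator   = 0.1685 - (0.206045)(0.2224) - (0.171177)(0.2486) = 0.08012088
    denominator = 1 - (0.206045)(0.2486) - (0.171177)(0.2224) = 0.91070733
  phi_33 = 0.08012088 / 0.91070733 = 0.088.
Therefore phi_{33} = 0.0880.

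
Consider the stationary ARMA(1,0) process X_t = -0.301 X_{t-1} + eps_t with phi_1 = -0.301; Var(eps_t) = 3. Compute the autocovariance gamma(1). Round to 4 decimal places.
\gamma(1) = -0.9930

Multiply the model equation by X_{t-k} and take expectations. With theta_0 = psi_0 = 1 and psi_j the MA(infinity) weights, this gives
  gamma(k) - sum_i phi_i gamma(k-i) = c_k,
  c_k = sigma^2 * sum_{j=k..q} theta_j psi_{j-k}   (c_k = 0 for k > q),
using gamma(-m) = gamma(m).
Pure AR (q = 0): c_0 = sigma^2 = 3, c_k = 0 for k >= 1.
Equations for k = 0 and k = 1 (AR order 1):
  gamma(0) = phi_1 gamma(1) + c_0
  gamma(1) = phi_1 gamma(0) + c_1
Substituting the second into the first: gamma(0) (1 - phi_1^2) = c_0 + phi_1 c_1, so
  gamma(0) = c_0 / (1 - phi_1^2) = 3 / (1 - (-0.301)^2) = 3 / 0.909399 = 3.298882.
  gamma(1) = phi_1 gamma(0) = (-0.301)(3.298882) = -0.992963.
Therefore gamma(1) = -0.9930 (to 4 decimal places).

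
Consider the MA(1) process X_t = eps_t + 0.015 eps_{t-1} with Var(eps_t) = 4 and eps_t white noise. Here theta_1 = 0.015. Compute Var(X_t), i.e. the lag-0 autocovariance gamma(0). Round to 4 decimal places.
\gamma(0) = 4.0009

For an MA(q) process X_t = eps_t + sum_i theta_i eps_{t-i} with
Var(eps_t) = sigma^2, the variance is
  gamma(0) = sigma^2 * (1 + sum_i theta_i^2).
  sum_i theta_i^2 = (0.015)^2 = 0.000225.
  gamma(0) = 4 * (1 + 0.000225) = 4 * 1.000225 = 4.0009.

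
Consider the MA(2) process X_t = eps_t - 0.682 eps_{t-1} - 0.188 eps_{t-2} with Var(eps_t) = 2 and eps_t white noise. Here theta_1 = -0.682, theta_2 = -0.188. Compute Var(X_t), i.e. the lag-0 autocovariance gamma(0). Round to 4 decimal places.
\gamma(0) = 3.0009

For an MA(q) process X_t = eps_t + sum_i theta_i eps_{t-i} with
Var(eps_t) = sigma^2, the variance is
  gamma(0) = sigma^2 * (1 + sum_i theta_i^2).
  sum_i theta_i^2 = (-0.682)^2 + (-0.188)^2 = 0.465124 + 0.035344 = 0.500468.
  gamma(0) = 2 * (1 + 0.500468) = 2 * 1.500468 = 3.000936, which rounds to 3.0009.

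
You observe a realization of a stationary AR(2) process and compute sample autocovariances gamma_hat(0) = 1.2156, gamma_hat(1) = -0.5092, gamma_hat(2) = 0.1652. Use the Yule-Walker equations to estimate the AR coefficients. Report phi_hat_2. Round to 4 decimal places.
\hat\phi_{2} = -0.0480

The Yule-Walker equations for an AR(p) process read, in matrix form,
  Gamma_p phi = r_p,   with   (Gamma_p)_{ij} = gamma(|i - j|),
                       (r_p)_i = gamma(i),   i,j = 1..p.
Substitute the sample gammas (Toeplitz matrix and right-hand side of size 2):
  Gamma_p = [[1.2156, -0.5092], [-0.5092, 1.2156]]
  r_p     = [-0.5092, 0.1652]
Written out:
  1.2156 phi_1 - 0.5092 phi_2 = -0.5092
  -0.5092 phi_1 + 1.2156 phi_2 = 0.1652
Solve by Cramer's rule:
  det = gamma(0)^2 - gamma(1)^2 = (1.2156)^2 - (-0.5092)^2 = 1.47768336 - 0.25928464 = 1.21839872
  phi_hat_1 = [gamma(1) gamma(0) - gamma(1) gamma(2)] / det = [(-0.5092)(1.2156) - (-0.5092)(0.1652)] / 1.21839872 = -0.53486368 / 1.21839872 = -0.439
  phi_hat_2 = [gamma(0) gamma(2) - gamma(1)^2] / det = [(1.2156)(0.1652) - (-0.5092)^2] / 1.21839872 = -0.05846752 / 1.21839872 = -0.048
So phi_hat = [-0.4390, -0.0480].
Therefore phi_hat_2 = -0.0480.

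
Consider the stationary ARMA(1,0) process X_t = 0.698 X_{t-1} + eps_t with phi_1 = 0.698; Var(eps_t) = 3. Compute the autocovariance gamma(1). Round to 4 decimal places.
\gamma(1) = 4.0835

Multiply the model equation by X_{t-k} and take expectations. With theta_0 = psi_0 = 1 and psi_j the MA(infinity) weights, this gives
  gamma(k) - sum_i phi_i gamma(k-i) = c_k,
  c_k = sigma^2 * sum_{j=k..q} theta_j psi_{j-k}   (c_k = 0 for k > q),
using gamma(-m) = gamma(m).
Pure AR (q = 0): c_0 = sigma^2 = 3, c_k = 0 for k >= 1.
Equations for k = 0 and k = 1 (AR order 1):
  gamma(0) = phi_1 gamma(1) + c_0
  gamma(1) = phi_1 gamma(0) + c_1
Substituting the second into the first: gamma(0) (1 - phi_1^2) = c_0 + phi_1 c_1, so
  gamma(0) = c_0 / (1 - phi_1^2) = 3 / (1 - (0.698)^2) = 3 / 0.512796 = 5.85028.
  gamma(1) = phi_1 gamma(0) = (0.698)(5.85028) = 4.083495.
Therefore gamma(1) = 4.0835 (to 4 decimal places).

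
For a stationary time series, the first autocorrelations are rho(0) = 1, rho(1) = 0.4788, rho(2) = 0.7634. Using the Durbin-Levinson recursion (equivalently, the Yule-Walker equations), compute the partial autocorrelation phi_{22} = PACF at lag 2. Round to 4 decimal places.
\phi_{22} = 0.6930

The PACF at lag k is phi_{kk}, the last component of the solution
to the Yule-Walker system G_k phi = r_k where
  (G_k)_{ij} = rho(|i - j|), (r_k)_i = rho(i), i,j = 1..k.
Equivalently, Durbin-Levinson gives phi_{kk} iteratively:
  phi_{11} = rho(1)
  phi_{kk} = [rho(k) - sum_{j=1..k-1} phi_{k-1,j} rho(k-j)]
            / [1 - sum_{j=1..k-1} phi_{k-1,j} rho(j)],
  phi_{k,j} = phi_{k-1,j} - phi_{kk} phi_{k-1,k-j},  j = 1..k-1.
Step k = 1:
  phi_11 = rho(1) = 0.4788.
Step k = 2:
  phi_22 = [rho(2) - phi_11 rho(1)] / [1 - phi_11 rho(1)] = [0.7634 - (0.4788)(0.4788)] / [1 - (0.4788)(0.4788)]
         = 0.53415056 / 0.77075056 = 0.693.
Therefore phi_{22} = 0.6930.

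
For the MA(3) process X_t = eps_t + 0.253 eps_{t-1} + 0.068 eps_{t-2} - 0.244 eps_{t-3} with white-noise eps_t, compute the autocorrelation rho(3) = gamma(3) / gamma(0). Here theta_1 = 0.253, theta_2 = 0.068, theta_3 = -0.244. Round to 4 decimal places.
\rho(3) = -0.2163

For an MA(q) process with theta_0 = 1, the autocovariance is
  gamma(k) = sigma^2 * sum_{i=0..q-k} theta_i * theta_{i+k},
and rho(k) = gamma(k) / gamma(0). Sigma^2 cancels.
  numerator   = (1)*(-0.244) = -0.244.
  denominator = (1)^2 + (0.253)^2 + (0.068)^2 + (-0.244)^2 = 1.128169.
  rho(3) = -0.244 / 1.128169 = -0.2163.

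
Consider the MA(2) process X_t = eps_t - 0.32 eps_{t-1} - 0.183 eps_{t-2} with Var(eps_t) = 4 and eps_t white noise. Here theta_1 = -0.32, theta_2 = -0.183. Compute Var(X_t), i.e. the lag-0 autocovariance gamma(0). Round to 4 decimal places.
\gamma(0) = 4.5436

For an MA(q) process X_t = eps_t + sum_i theta_i eps_{t-i} with
Var(eps_t) = sigma^2, the variance is
  gamma(0) = sigma^2 * (1 + sum_i theta_i^2).
  sum_i theta_i^2 = (-0.32)^2 + (-0.183)^2 = 0.1024 + 0.033489 = 0.135889.
  gamma(0) = 4 * (1 + 0.135889) = 4 * 1.135889 = 4.543556, which rounds to 4.5436.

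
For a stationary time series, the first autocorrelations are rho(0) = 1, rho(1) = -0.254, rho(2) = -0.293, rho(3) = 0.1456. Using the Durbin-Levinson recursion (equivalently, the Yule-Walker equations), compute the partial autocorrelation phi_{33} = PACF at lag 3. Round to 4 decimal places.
\phi_{33} = -0.0680

The PACF at lag k is phi_{kk}, the last component of the solution
to the Yule-Walker system G_k phi = r_k where
  (G_k)_{ij} = rho(|i - j|), (r_k)_i = rho(i), i,j = 1..k.
Equivalently, Durbin-Levinson gives phi_{kk} iteratively:
  phi_{11} = rho(1)
  phi_{kk} = [rho(k) - sum_{j=1..k-1} phi_{k-1,j} rho(k-j)]
            / [1 - sum_{j=1..k-1} phi_{k-1,j} rho(j)],
  phi_{k,j} = phi_{k-1,j} - phi_{kk} phi_{k-1,k-j},  j = 1..k-1.
Step k = 1:
  phi_11 = rho(1) = -0.254.
Step k = 2:
  phi_22 = [rho(2) - phi_11 rho(1)] / [1 - phi_11 rho(1)] = [-0.293 - (-0.254)(-0.254)] / [1 - (-0.254)(-0.254)]
         = -0.357516 / 0.935484 = -0.382172.
  Update: phi_21 = phi_11 - phi_22 phi_11 = -0.254 - (-0.382172)(-0.254) = -0.351072.
Step k = 3:
  phi_33 = [rho(3) - phi_21 rho(2) - phi_22 rho(1)] / [1 - phi_21 rho(1) - phi_22 rho(2)]
    numerator   = 0.1456 - (-0.351072)(-0.293) - (-0.382172)(-0.254) = -0.05433577
    denominator = 1 - (-0.351072)(-0.254) - (-0.382172)(-0.293) = 0.79885132
  phi_33 = -0.05433577 / 0.79885132 = -0.068.
Therefore phi_{33} = -0.0680.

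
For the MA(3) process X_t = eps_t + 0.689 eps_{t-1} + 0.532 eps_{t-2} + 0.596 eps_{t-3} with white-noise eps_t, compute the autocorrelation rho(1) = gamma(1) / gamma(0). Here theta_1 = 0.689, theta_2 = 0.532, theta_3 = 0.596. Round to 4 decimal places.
\rho(1) = 0.6496

For an MA(q) process with theta_0 = 1, the autocovariance is
  gamma(k) = sigma^2 * sum_{i=0..q-k} theta_i * theta_{i+k},
and rho(k) = gamma(k) / gamma(0). Sigma^2 cancels.
  numerator   = (1)*(0.689) + (0.689)*(0.532) + (0.532)*(0.596) = 1.37262.
  denominator = (1)^2 + (0.689)^2 + (0.532)^2 + (0.596)^2 = 2.112961.
  rho(1) = 1.37262 / 2.112961 = 0.6496.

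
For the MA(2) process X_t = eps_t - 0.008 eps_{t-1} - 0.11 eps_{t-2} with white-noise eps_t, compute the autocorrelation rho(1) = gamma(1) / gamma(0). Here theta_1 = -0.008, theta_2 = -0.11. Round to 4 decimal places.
\rho(1) = -0.0070

For an MA(q) process with theta_0 = 1, the autocovariance is
  gamma(k) = sigma^2 * sum_{i=0..q-k} theta_i * theta_{i+k},
and rho(k) = gamma(k) / gamma(0). Sigma^2 cancels.
  numerator   = (1)*(-0.008) + (-0.008)*(-0.11) = -0.00712.
  denominator = (1)^2 + (-0.008)^2 + (-0.11)^2 = 1.012164.
  rho(1) = -0.00712 / 1.012164 = -0.0070.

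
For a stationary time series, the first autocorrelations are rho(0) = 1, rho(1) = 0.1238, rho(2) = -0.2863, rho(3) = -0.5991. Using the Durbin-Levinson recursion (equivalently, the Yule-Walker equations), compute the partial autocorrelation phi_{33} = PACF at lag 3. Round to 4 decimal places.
\phi_{33} = -0.5770

The PACF at lag k is phi_{kk}, the last component of the solution
to the Yule-Walker system G_k phi = r_k where
  (G_k)_{ij} = rho(|i - j|), (r_k)_i = rho(i), i,j = 1..k.
Equivalently, Durbin-Levinson gives phi_{kk} iteratively:
  phi_{11} = rho(1)
  phi_{kk} = [rho(k) - sum_{j=1..k-1} phi_{k-1,j} rho(k-j)]
            / [1 - sum_{j=1..k-1} phi_{k-1,j} rho(j)],
  phi_{k,j} = phi_{k-1,j} - phi_{kk} phi_{k-1,k-j},  j = 1..k-1.
Step k = 1:
  phi_11 = rho(1) = 0.1238.
Step k = 2:
  phi_22 = [rho(2) - phi_11 rho(1)] / [1 - phi_11 rho(1)] = [-0.2863 - (0.1238)(0.1238)] / [1 - (0.1238)(0.1238)]
         = -0.30162644 / 0.98467356 = -0.306321.
  Update: phi_21 = phi_11 - phi_22 phi_11 = 0.1238 - (-0.306321)(0.1238) = 0.161723.
Step k = 3:
  phi_33 = [rho(3) - phi_21 rho(2) - phi_22 rho(1)] / [1 - phi_21 rho(1) - phi_22 rho(2)]
    numerator   = -0.5991 - (0.161723)(-0.2863) - (-0.306321)(0.1238) = -0.51487626
    denominator = 1 - (0.161723)(0.1238) - (-0.306321)(-0.2863) = 0.89227897
  phi_33 = -0.51487626 / 0.89227897 = -0.577.
Therefore phi_{33} = -0.5770.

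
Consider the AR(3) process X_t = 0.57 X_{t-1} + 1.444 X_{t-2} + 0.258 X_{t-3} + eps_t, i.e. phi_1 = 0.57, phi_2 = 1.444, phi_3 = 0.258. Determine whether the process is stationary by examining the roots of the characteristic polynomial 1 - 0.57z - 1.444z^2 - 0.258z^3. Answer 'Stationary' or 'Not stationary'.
\text{Not stationary}

The AR(p) characteristic polynomial is P(z) = 1 - 0.57z - 1.444z^2 - 0.258z^3.
Stationarity requires all roots to lie outside the unit circle, i.e. |z| > 1 for every root.
Degree 3: look for a simple real root z0 first, then factor out (1 - z/z0) and solve the remaining quadratic.
Testing z0 = -5: P(-5) = 1 + (-0.57)(-5) + (-1.444)(-5)^2 + (-0.258)(-5)^3
  = 1 + (2.85) + (-36.1) + (32.25) = 0.  So z_0 = -5 is a root, |z_0| = 5.
Divide out the factor (1 + 0.2 z) = (1 - z/z0) (since 1/z0 = -0.2):
  P(z) = (1 + 0.2 z)(1 + (-0.77) z + (-1.29) z^2)
  [check: z-coef -0.77 - (-0.2) = -0.57; z^2-coef -1.29 - (-0.2)(-0.77) = -1.444; z^3-coef -(-0.2)(-1.29) = -0.258.]
Remaining roots from the quadratic factor 1 + (-0.77) z + (-1.29) z^2:
  Set 1 + (-0.77) z + (-1.29) z^2 = 0, i.e. a z^2 + b z + c = 0 with a = -1.29, b = -0.77, c = 1.
  Discriminant D = b^2 - 4ac = (-0.77)^2 - 4*(-1.29)*1 = 0.5929 - (-5.16) = 5.7529.
  D >= 0, so the roots are real: z = (-b +/- sqrt(D)) / (2a) = (0.77 +/- 2.39852) / (-2.58).
    z_1 = (0.77 + 2.39852) / (-2.58) = -1.2281,   |z_1| = 1.2281.
    z_2 = (0.77 - 2.39852) / (-2.58) = 0.6312,   |z_2| = 0.6312.
Moduli of all roots: 5.0000, 1.2281, 0.6312.
All moduli strictly greater than 1? No.
Verdict: Not stationary.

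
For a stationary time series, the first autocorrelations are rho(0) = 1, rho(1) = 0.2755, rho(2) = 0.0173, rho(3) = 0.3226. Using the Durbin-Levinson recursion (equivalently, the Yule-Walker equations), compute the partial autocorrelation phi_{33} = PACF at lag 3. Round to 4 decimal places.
\phi_{33} = 0.3640

The PACF at lag k is phi_{kk}, the last component of the solution
to the Yule-Walker system G_k phi = r_k where
  (G_k)_{ij} = rho(|i - j|), (r_k)_i = rho(i), i,j = 1..k.
Equivalently, Durbin-Levinson gives phi_{kk} iteratively:
  phi_{11} = rho(1)
  phi_{kk} = [rho(k) - sum_{j=1..k-1} phi_{k-1,j} rho(k-j)]
            / [1 - sum_{j=1..k-1} phi_{k-1,j} rho(j)],
  phi_{k,j} = phi_{k-1,j} - phi_{kk} phi_{k-1,k-j},  j = 1..k-1.
Step k = 1:
  phi_11 = rho(1) = 0.2755.
Step k = 2:
  phi_22 = [rho(2) - phi_11 rho(1)] / [1 - phi_11 rho(1)] = [0.0173 - (0.2755)(0.2755)] / [1 - (0.2755)(0.2755)]
         = -0.05860025 / 0.92409975 = -0.063413.
  Update: phi_21 = phi_11 - phi_22 phi_11 = 0.2755 - (-0.063413)(0.2755) = 0.29297.
Step k = 3:
  phi_33 = [rho(3) - phi_21 rho(2) - phi_22 rho(1)] / [1 - phi_21 rho(1) - phi_22 rho(2)]
    numerator   = 0.3226 - (0.29297)(0.0173) - (-0.063413)(0.2755) = 0.33500199
    denominator = 1 - (0.29297)(0.2755) - (-0.063413)(0.0173) = 0.92038371
  phi_33 = 0.33500199 / 0.92038371 = 0.364.
Therefore phi_{33} = 0.3640.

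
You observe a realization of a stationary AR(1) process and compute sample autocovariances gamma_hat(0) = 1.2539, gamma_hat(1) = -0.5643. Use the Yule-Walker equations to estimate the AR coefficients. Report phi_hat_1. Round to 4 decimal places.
\hat\phi_{1} = -0.4500

The Yule-Walker equations for an AR(p) process read, in matrix form,
  Gamma_p phi = r_p,   with   (Gamma_p)_{ij} = gamma(|i - j|),
                       (r_p)_i = gamma(i),   i,j = 1..p.
Substitute the sample gammas (Toeplitz matrix and right-hand side of size 1):
  Gamma_p = [[1.2539]]
  r_p     = [-0.5643]
With p = 1 this is the single equation gamma(0) phi_1 = gamma(1):
  phi_hat_1 = gamma(1) / gamma(0) = -0.5643 / 1.2539 = -0.4500.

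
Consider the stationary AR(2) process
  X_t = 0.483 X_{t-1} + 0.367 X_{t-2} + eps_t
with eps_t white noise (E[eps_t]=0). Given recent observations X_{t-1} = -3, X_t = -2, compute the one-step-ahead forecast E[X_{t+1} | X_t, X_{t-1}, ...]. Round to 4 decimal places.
E[X_{t+1} \mid \mathcal F_t] = -2.0670

For an AR(p) model X_t = c + sum_i phi_i X_{t-i} + eps_t, the
one-step-ahead conditional mean is
  E[X_{t+1} | X_t, ...] = c + sum_i phi_i X_{t+1-i}.
Substitute known values:
  E[X_{t+1} | ...] = (0.483) * (-2) + (0.367) * (-3)
                   = -2.0670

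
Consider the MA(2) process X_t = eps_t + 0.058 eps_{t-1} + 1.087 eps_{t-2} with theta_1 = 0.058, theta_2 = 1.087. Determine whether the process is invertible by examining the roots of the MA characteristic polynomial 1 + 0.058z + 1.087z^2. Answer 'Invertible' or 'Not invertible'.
\text{Not invertible}

The MA(q) characteristic polynomial is P(z) = 1 + 0.058z + 1.087z^2.
Invertibility requires all roots to lie outside the unit circle, i.e. |z| > 1 for every root.
Set 1 + (0.058) z + (1.087) z^2 = 0, i.e. a z^2 + b z + c = 0 with a = 1.087, b = 0.058, c = 1.
Discriminant D = b^2 - 4ac = (0.058)^2 - 4*(1.087)*1 = 0.003364 - (4.348) = -4.344636.
D < 0, so the roots are the complex-conjugate pair z = (-b +/- i sqrt(-D)) / (2a) = -0.0267 +/- 0.9588i.
For a conjugate pair |z|^2 = z * conj(z) = (product of roots) = c/a = 1/(1.087) = 0.919963, so |z| = sqrt(0.919963) = 0.9591 for both roots.
Moduli of all roots: 0.9591, 0.9591.
All moduli strictly greater than 1? No.
Verdict: Not invertible.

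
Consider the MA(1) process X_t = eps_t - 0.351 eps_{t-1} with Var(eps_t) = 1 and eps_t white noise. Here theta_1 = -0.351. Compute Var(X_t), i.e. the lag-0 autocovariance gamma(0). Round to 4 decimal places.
\gamma(0) = 1.1232

For an MA(q) process X_t = eps_t + sum_i theta_i eps_{t-i} with
Var(eps_t) = sigma^2, the variance is
  gamma(0) = sigma^2 * (1 + sum_i theta_i^2).
  sum_i theta_i^2 = (-0.351)^2 = 0.123201.
  gamma(0) = 1 * (1 + 0.123201) = 1 * 1.123201 = 1.123201, which rounds to 1.1232.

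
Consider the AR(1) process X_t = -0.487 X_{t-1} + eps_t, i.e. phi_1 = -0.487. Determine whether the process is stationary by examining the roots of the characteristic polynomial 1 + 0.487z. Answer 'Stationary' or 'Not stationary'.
\text{Stationary}

The AR(p) characteristic polynomial is P(z) = 1 + 0.487z.
Stationarity requires all roots to lie outside the unit circle, i.e. |z| > 1 for every root.
This is linear in z: 1 + (0.487) z = 0  =>  z = -1/(0.487) = -2.053388,  |z| = 2.053388.
Moduli of all roots: 2.0534.
All moduli strictly greater than 1? Yes.
Verdict: Stationary.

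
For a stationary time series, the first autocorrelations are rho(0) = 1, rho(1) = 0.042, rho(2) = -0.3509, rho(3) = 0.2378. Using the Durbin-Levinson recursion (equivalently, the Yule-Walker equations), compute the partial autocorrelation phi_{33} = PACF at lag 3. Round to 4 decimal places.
\phi_{33} = 0.3120

The PACF at lag k is phi_{kk}, the last component of the solution
to the Yule-Walker system G_k phi = r_k where
  (G_k)_{ij} = rho(|i - j|), (r_k)_i = rho(i), i,j = 1..k.
Equivalently, Durbin-Levinson gives phi_{kk} iteratively:
  phi_{11} = rho(1)
  phi_{kk} = [rho(k) - sum_{j=1..k-1} phi_{k-1,j} rho(k-j)]
            / [1 - sum_{j=1..k-1} phi_{k-1,j} rho(j)],
  phi_{k,j} = phi_{k-1,j} - phi_{kk} phi_{k-1,k-j},  j = 1..k-1.
Step k = 1:
  phi_11 = rho(1) = 0.042.
Step k = 2:
  phi_22 = [rho(2) - phi_11 rho(1)] / [1 - phi_11 rho(1)] = [-0.3509 - (0.042)(0.042)] / [1 - (0.042)(0.042)]
         = -0.352664 / 0.998236 = -0.353287.
  Update: phi_21 = phi_11 - phi_22 phi_11 = 0.042 - (-0.353287)(0.042) = 0.056838.
Step k = 3:
  phi_33 = [rho(3) - phi_21 rho(2) - phi_22 rho(1)] / [1 - phi_21 rho(1) - phi_22 rho(2)]
    numerator   = 0.2378 - (0.056838)(-0.3509) - (-0.353287)(0.042) = 0.27258254
    denominator = 1 - (0.056838)(0.042) - (-0.353287)(-0.3509) = 0.87364432
  phi_33 = 0.27258254 / 0.87364432 = 0.312.
Therefore phi_{33} = 0.3120.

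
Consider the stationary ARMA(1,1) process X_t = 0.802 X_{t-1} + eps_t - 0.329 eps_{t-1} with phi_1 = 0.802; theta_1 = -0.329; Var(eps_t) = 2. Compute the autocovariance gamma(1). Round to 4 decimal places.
\gamma(1) = 1.9518

Multiply the model equation by X_{t-k} and take expectations. With theta_0 = psi_0 = 1 and psi_j the MA(infinity) weights, this gives
  gamma(k) - sum_i phi_i gamma(k-i) = c_k,
  c_k = sigma^2 * sum_{j=k..q} theta_j psi_{j-k}   (c_k = 0 for k > q),
using gamma(-m) = gamma(m).
psi-weights needed (psi_j = theta_j + sum_i phi_i psi_{j-i}):
  psi_1 = theta_1 + phi_1 = -0.329 + (0.802) = 0.473
Right-hand sides:
  c_0 = sigma^2 (1 + theta_1 psi_1) = 2 * (1 + (-0.329)(0.473)) = 2 * 0.844383 = 1.688766
  c_1 = sigma^2 theta_1 = 2 * (-0.329) = -0.658
  c_2 = 0
Equations for k = 0 and k = 1 (AR order 1):
  gamma(0) = phi_1 gamma(1) + c_0
  gamma(1) = phi_1 gamma(0) + c_1
Substituting the second into the first: gamma(0) (1 - phi_1^2) = c_0 + phi_1 c_1, so
  gamma(0) = (c_0 + phi_1 c_1) / (1 - phi_1^2) = (1.688766 + (0.802)(-0.658)) / (1 - (0.802)^2) = 1.16105 / 0.356796 = 3.2541.
  gamma(1) = phi_1 gamma(0) + c_1 = (0.802)(3.2541) + (-0.658) = 1.951789.
Therefore gamma(1) = 1.9518 (to 4 decimal places).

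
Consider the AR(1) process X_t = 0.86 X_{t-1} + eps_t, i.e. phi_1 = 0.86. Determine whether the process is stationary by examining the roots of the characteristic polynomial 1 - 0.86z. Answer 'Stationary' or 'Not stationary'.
\text{Stationary}

The AR(p) characteristic polynomial is P(z) = 1 - 0.86z.
Stationarity requires all roots to lie outside the unit circle, i.e. |z| > 1 for every root.
This is linear in z: 1 + (-0.86) z = 0  =>  z = -1/(-0.86) = 1.162791,  |z| = 1.162791.
Moduli of all roots: 1.1628.
All moduli strictly greater than 1? Yes.
Verdict: Stationary.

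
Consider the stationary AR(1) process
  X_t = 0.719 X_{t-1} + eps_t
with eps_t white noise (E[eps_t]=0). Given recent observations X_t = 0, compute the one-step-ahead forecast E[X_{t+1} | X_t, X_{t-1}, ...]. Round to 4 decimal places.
E[X_{t+1} \mid \mathcal F_t] = 0.0000

For an AR(p) model X_t = c + sum_i phi_i X_{t-i} + eps_t, the
one-step-ahead conditional mean is
  E[X_{t+1} | X_t, ...] = c + sum_i phi_i X_{t+1-i}.
Substitute known values:
  E[X_{t+1} | ...] = (0.719) * (0)
                   = 0.0000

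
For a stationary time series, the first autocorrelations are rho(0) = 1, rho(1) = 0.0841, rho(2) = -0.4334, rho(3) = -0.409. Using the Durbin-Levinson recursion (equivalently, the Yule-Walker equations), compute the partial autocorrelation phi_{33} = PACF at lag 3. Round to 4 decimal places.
\phi_{33} = -0.4001

The PACF at lag k is phi_{kk}, the last component of the solution
to the Yule-Walker system G_k phi = r_k where
  (G_k)_{ij} = rho(|i - j|), (r_k)_i = rho(i), i,j = 1..k.
Equivalently, Durbin-Levinson gives phi_{kk} iteratively:
  phi_{11} = rho(1)
  phi_{kk} = [rho(k) - sum_{j=1..k-1} phi_{k-1,j} rho(k-j)]
            / [1 - sum_{j=1..k-1} phi_{k-1,j} rho(j)],
  phi_{k,j} = phi_{k-1,j} - phi_{kk} phi_{k-1,k-j},  j = 1..k-1.
Step k = 1:
  phi_11 = rho(1) = 0.0841.
Step k = 2:
  phi_22 = [rho(2) - phi_11 rho(1)] / [1 - phi_11 rho(1)] = [-0.4334 - (0.0841)(0.0841)] / [1 - (0.0841)(0.0841)]
         = -0.44047281 / 0.99292719 = -0.44361.
  Update: phi_21 = phi_11 - phi_22 phi_11 = 0.0841 - (-0.44361)(0.0841) = 0.121408.
Step k = 3:
  phi_33 = [rho(3) - phi_21 rho(2) - phi_22 rho(1)] / [1 - phi_21 rho(1) - phi_22 rho(2)]
    numerator   = -0.409 - (0.121408)(-0.4334) - (-0.44361)(0.0841) = -0.3190743
    denominator = 1 - (0.121408)(0.0841) - (-0.44361)(-0.4334) = 0.79752888
  phi_33 = -0.3190743 / 0.79752888 = -0.4001.
Therefore phi_{33} = -0.4001.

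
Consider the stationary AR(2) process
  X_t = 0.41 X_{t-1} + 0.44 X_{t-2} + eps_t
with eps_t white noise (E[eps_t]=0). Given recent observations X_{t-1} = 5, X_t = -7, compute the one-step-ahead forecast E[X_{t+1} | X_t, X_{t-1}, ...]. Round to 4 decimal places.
E[X_{t+1} \mid \mathcal F_t] = -0.6700

For an AR(p) model X_t = c + sum_i phi_i X_{t-i} + eps_t, the
one-step-ahead conditional mean is
  E[X_{t+1} | X_t, ...] = c + sum_i phi_i X_{t+1-i}.
Substitute known values:
  E[X_{t+1} | ...] = (0.41) * (-7) + (0.44) * (5)
                   = -0.6700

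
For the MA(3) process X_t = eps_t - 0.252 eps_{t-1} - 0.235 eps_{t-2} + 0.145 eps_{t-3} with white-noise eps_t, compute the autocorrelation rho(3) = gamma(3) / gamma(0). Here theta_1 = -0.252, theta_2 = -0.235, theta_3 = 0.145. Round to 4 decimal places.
\rho(3) = 0.1272

For an MA(q) process with theta_0 = 1, the autocovariance is
  gamma(k) = sigma^2 * sum_{i=0..q-k} theta_i * theta_{i+k},
and rho(k) = gamma(k) / gamma(0). Sigma^2 cancels.
  numerator   = (1)*(0.145) = 0.145.
  denominator = (1)^2 + (-0.252)^2 + (-0.235)^2 + (0.145)^2 = 1.139754.
  rho(3) = 0.145 / 1.139754 = 0.1272.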